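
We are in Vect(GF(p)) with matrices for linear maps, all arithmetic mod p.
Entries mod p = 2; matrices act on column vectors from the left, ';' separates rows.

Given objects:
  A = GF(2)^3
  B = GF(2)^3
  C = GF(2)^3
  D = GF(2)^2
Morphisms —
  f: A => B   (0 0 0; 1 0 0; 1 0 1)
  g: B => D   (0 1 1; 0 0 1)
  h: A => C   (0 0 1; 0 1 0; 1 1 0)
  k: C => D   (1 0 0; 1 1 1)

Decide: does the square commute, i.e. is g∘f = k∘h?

Along f;g (path 1):
  e0=[1,0,0] f=>[0,1,1] g=>[0,1]
  e1=[0,1,0] f=>[0,0,0] g=>[0,0]
  e2=[0,0,1] f=>[0,0,1] g=>[1,1]
  ⟦path⟧₁ = (0 0 1; 1 0 1)
Along h;k (path 2):
  e0=[1,0,0] h=>[0,0,1] k=>[0,1]
  e1=[0,1,0] h=>[0,1,1] k=>[0,0]
  e2=[0,0,1] h=>[1,0,0] k=>[1,1]
  ⟦path⟧₂ = (0 0 1; 1 0 1)
Equal? YES — commutes

Answer: COMMUTES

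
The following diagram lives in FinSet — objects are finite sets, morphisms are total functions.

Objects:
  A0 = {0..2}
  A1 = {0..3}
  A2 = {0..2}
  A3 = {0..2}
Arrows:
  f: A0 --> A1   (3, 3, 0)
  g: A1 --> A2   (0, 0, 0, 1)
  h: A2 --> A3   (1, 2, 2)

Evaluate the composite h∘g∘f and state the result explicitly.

  0 f-->3 g-->1 h-->2
  1 f-->3 g-->1 h-->2
  2 f-->0 g-->0 h-->1
result: (2, 2, 1)

Answer: (2, 2, 1)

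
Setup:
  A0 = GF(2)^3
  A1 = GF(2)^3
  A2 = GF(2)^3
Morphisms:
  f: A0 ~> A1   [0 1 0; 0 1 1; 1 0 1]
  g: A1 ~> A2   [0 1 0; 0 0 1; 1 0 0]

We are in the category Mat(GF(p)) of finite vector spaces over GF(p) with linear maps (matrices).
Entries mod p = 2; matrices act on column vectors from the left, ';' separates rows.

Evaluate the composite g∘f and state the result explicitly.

Answer: [0 1 1; 1 0 1; 0 1 0]

Work:
  e0=(1,0,0) f~>(0,0,1) g~>(0,1,0)
  e1=(0,1,0) f~>(1,1,0) g~>(1,0,1)
  e2=(0,0,1) f~>(0,1,1) g~>(1,1,0)
composite: [0 1 1; 1 0 1; 0 1 0]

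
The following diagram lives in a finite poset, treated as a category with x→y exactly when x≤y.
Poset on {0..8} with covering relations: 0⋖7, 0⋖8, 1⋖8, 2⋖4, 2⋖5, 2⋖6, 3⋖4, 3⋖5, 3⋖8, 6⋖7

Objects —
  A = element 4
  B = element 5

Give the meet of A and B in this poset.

Answer: NO MEET EXISTS

Derivation:
Common predecessors of 4,5: {2,3}
  maximal lower bounds 2 and 3 are incomparable: neither 2⊑3 nor 3⊑2
→ no greatest lower bound exists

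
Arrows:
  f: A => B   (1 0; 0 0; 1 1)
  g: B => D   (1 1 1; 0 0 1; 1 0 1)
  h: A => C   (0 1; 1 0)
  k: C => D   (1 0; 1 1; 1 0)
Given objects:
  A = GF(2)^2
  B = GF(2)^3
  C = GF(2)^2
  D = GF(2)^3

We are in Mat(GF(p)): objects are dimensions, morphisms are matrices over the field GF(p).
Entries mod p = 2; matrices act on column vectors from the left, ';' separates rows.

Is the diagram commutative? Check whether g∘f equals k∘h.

Along f;g (path 1):
  e0=(1,0) f=>(1,0,1) g=>(0,1,0)
  e1=(0,1) f=>(0,0,1) g=>(1,1,1)
  result₁ = (0 1; 1 1; 0 1)
Along h;k (path 2):
  e0=(1,0) h=>(0,1) k=>(0,1,0)
  e1=(0,1) h=>(1,0) k=>(1,1,1)
  result₂ = (0 1; 1 1; 0 1)
Equal? YES — commutes

Answer: COMMUTES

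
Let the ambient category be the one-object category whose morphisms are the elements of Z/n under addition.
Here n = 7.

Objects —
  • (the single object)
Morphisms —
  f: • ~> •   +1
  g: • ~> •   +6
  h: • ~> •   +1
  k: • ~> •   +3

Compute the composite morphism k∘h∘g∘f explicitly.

  0 +1≡1 +6≡0 +1≡1 +3≡4  (mod 7)
composite: +4

Answer: +4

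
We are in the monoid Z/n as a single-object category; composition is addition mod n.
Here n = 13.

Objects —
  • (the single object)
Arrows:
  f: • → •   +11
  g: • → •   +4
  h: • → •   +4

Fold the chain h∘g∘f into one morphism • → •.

  0 +11≡11 +4≡2 +4≡6  (mod 13)
result: +6

Answer: +6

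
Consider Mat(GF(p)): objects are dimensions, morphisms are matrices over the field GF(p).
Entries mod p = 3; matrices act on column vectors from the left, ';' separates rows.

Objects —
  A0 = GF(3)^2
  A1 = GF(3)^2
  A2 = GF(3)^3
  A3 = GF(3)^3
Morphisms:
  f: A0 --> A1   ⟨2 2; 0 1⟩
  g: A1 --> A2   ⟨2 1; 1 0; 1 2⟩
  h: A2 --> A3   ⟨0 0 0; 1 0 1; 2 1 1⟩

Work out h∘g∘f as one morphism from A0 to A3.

  e0=⟨1,0⟩ f-->⟨2,0⟩ g-->⟨1,2,2⟩ h-->⟨0,0,0⟩
  e1=⟨0,1⟩ f-->⟨2,1⟩ g-->⟨2,2,1⟩ h-->⟨0,0,1⟩
result: ⟨0 0; 0 0; 0 1⟩

Answer: ⟨0 0; 0 0; 0 1⟩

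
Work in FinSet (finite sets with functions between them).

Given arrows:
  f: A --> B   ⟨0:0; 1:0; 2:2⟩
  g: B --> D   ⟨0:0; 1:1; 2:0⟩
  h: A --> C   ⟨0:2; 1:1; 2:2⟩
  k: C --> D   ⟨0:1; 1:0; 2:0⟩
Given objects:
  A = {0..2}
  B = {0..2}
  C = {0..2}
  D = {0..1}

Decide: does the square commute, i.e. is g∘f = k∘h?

Answer: COMMUTES

Work:
1) trace f;g:
  0 f-->0 g-->0
  1 f-->0 g-->0
  2 f-->2 g-->0
  ⟦path⟧₁ = ⟨0:0; 1:0; 2:0⟩
2) trace h;k:
  0 h-->2 k-->0
  1 h-->1 k-->0
  2 h-->2 k-->0
  ⟦path⟧₂ = ⟨0:0; 1:0; 2:0⟩
Equal? same morphism ✓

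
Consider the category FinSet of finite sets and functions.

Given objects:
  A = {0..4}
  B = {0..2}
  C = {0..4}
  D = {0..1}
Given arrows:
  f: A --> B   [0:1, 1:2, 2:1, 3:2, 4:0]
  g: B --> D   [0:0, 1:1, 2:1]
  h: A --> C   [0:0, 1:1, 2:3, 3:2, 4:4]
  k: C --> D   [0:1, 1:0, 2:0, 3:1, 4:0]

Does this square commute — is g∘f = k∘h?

Answer: DOES NOT COMMUTE

Derivation:
Path 1 = f;g:
  0 f-->1 g-->1
  1 f-->2 g-->1
  2 f-->1 g-->1
  3 f-->2 g-->1
  4 f-->0 g-->0
  composite₁ = [0:1, 1:1, 2:1, 3:1, 4:0]
Path 2 = h;k:
  0 h-->0 k-->1
  1 h-->1 k-->0
  2 h-->3 k-->1
  3 h-->2 k-->0
  4 h-->4 k-->0
  composite₂ = [0:1, 1:0, 2:1, 3:0, 4:0]
Equal? NO — does not commute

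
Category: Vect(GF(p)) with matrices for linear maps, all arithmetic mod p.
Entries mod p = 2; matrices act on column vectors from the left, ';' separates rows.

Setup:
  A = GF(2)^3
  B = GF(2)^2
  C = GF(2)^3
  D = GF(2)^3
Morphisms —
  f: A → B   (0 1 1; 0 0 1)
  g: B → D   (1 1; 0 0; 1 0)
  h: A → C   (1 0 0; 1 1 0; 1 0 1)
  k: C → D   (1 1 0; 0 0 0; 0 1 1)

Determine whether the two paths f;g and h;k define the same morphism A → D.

Along f;g (path 1):
  e0=⟨1,0,0⟩ f→⟨0,0⟩ g→⟨0,0,0⟩
  e1=⟨0,1,0⟩ f→⟨1,0⟩ g→⟨1,0,1⟩
  e2=⟨0,0,1⟩ f→⟨1,1⟩ g→⟨0,0,1⟩
  composite₁ = (0 1 0; 0 0 0; 0 1 1)
Along h;k (path 2):
  e0=⟨1,0,0⟩ h→⟨1,1,1⟩ k→⟨0,0,0⟩
  e1=⟨0,1,0⟩ h→⟨0,1,0⟩ k→⟨1,0,1⟩
  e2=⟨0,0,1⟩ h→⟨0,0,1⟩ k→⟨0,0,1⟩
  composite₂ = (0 1 0; 0 0 0; 0 1 1)
Equal? YES — commutes

Answer: COMMUTES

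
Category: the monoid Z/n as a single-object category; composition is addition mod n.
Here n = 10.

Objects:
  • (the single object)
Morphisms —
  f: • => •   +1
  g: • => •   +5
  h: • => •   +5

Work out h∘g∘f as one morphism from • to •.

Answer: +1

Derivation:
  0 +1≡1 +5≡6 +5≡1  (mod 10)
result: +1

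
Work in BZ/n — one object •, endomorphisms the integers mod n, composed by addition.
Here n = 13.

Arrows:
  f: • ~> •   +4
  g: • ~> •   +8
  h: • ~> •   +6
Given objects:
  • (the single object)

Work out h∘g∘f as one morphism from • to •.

  0 +4≡4 +8≡12 +6≡5  (mod 13)
result: +5

Answer: +5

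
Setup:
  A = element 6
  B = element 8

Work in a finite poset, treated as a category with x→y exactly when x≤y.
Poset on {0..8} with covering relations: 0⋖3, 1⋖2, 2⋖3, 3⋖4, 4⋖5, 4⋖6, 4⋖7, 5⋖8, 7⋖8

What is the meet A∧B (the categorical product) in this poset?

{x : x≤A ∧ x≤B} = {0,1,2,3,4}  (A=6, B=8)
  0 ≤ 4
  1 ≤ 4
  2 ≤ 4
  3 ≤ 4
  4 ≤ 4
glb = 4

Answer: A∧B = 4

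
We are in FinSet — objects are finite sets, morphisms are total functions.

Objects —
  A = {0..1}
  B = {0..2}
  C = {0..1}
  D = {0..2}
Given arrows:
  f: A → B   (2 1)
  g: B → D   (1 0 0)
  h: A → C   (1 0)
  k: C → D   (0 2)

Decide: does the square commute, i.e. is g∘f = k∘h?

Along f;g (path 1):
  0 f→2 g→0
  1 f→1 g→0
  composite₁ = (0 0)
Along h;k (path 2):
  0 h→1 k→2
  1 h→0 k→0
  composite₂ = (2 0)
Equal? distinct morphisms ✗

Answer: DOES NOT COMMUTE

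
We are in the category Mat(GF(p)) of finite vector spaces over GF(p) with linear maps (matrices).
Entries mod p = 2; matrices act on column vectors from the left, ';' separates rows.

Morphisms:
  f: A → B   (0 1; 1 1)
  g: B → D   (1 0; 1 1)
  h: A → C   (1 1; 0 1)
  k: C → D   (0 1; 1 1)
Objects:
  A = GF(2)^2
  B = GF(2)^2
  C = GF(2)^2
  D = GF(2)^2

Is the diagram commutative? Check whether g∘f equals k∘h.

Answer: COMMUTES

Trace:
Path 1 = f;g:
  e0=[1,0] f→[0,1] g→[0,1]
  e1=[0,1] f→[1,1] g→[1,0]
  ⟦path⟧₁ = (0 1; 1 0)
Path 2 = h;k:
  e0=[1,0] h→[1,0] k→[0,1]
  e1=[0,1] h→[1,1] k→[1,0]
  ⟦path⟧₂ = (0 1; 1 0)
Equal? YES — commutes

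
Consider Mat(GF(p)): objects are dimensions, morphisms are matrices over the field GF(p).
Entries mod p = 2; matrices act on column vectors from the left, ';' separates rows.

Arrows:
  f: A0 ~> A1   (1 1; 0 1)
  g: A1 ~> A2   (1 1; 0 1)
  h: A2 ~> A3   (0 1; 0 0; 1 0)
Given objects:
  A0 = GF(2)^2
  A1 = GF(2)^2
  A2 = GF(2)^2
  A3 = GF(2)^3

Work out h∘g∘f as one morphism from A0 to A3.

  e0=⟨1,0⟩ f~>⟨1,0⟩ g~>⟨1,0⟩ h~>⟨0,0,1⟩
  e1=⟨0,1⟩ f~>⟨1,1⟩ g~>⟨0,1⟩ h~>⟨1,0,0⟩
result: (0 1; 0 0; 1 0)

Answer: (0 1; 0 0; 1 0)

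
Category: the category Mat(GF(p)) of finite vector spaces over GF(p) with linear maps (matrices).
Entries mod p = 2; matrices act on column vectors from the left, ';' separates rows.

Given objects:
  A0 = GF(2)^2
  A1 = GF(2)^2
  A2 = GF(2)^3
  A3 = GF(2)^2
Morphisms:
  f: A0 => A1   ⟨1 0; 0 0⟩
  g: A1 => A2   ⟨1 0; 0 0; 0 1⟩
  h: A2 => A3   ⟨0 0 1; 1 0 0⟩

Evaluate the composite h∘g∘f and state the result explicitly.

Answer: ⟨0 0; 1 0⟩

Work:
  e0=[1,0] f=>[1,0] g=>[1,0,0] h=>[0,1]
  e1=[0,1] f=>[0,0] g=>[0,0,0] h=>[0,0]
result: ⟨0 0; 1 0⟩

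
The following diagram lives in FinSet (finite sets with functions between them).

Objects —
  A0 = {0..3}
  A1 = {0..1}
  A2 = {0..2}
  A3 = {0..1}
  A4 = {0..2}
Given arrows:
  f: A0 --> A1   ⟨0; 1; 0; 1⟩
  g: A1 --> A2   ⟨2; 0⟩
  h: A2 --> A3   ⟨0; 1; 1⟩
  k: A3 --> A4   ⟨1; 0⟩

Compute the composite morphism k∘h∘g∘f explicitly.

Answer: ⟨0; 1; 0; 1⟩

Trace:
  0 f-->0 g-->2 h-->1 k-->0
  1 f-->1 g-->0 h-->0 k-->1
  2 f-->0 g-->2 h-->1 k-->0
  3 f-->1 g-->0 h-->0 k-->1
result: ⟨0; 1; 0; 1⟩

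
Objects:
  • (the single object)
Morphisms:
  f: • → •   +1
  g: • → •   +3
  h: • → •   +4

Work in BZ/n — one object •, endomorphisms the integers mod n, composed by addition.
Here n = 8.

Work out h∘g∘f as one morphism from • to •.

  0 +1≡1 +3≡4 +4≡0  (mod 8)
⟦path⟧: +0

Answer: +0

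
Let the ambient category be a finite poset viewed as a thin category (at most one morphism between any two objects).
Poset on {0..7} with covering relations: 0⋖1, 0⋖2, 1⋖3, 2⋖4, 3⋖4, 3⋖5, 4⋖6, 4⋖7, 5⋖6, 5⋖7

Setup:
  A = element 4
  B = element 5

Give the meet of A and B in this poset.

Answer: A∧B = 3

Work:
Common predecessors of 4,5: {0,1,3}
  0 <= 3
  1 <= 3
  3 <= 3
glb = 3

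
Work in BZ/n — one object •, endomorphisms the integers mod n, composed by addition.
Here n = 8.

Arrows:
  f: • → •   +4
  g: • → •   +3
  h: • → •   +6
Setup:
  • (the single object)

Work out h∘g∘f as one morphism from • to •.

Answer: +5

Derivation:
  0 +4≡4 +3≡7 +6≡5  (mod 8)
⟦path⟧: +5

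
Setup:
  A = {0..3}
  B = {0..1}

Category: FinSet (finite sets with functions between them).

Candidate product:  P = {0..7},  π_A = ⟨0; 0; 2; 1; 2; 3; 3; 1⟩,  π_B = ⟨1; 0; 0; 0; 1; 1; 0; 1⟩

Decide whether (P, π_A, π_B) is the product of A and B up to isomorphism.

Answer: VALID PRODUCT

Derivation:
|A|·|B| = 4·2 = 8;  |P| = 8
Check the pairing map k ↦ (π_A(k), π_B(k)):
  0 ↦ (0,1)
  1 ↦ (0,0)
  2 ↦ (2,0)
  3 ↦ (1,0)
  4 ↦ (2,1)
  5 ↦ (3,1)
  6 ↦ (3,0)
  7 ↦ (1,1)
distinct pairs in image: 8 / 8 needed
  → bijection onto A×B; projections well-typed.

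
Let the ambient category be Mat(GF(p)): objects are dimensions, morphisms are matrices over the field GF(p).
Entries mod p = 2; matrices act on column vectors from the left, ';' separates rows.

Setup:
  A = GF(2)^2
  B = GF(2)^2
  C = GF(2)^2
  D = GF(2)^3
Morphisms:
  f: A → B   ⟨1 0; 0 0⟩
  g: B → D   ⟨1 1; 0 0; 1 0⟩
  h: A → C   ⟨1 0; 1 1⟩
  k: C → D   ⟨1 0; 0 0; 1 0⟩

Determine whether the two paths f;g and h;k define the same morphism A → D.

Answer: COMMUTES

Derivation:
Path 1 = f;g:
  e0=(1,0) f→(1,0) g→(1,0,1)
  e1=(0,1) f→(0,0) g→(0,0,0)
  result₁ = ⟨1 0; 0 0; 1 0⟩
Path 2 = h;k:
  e0=(1,0) h→(1,1) k→(1,0,1)
  e1=(0,1) h→(0,1) k→(0,0,0)
  result₂ = ⟨1 0; 0 0; 1 0⟩
Equal? YES — commutes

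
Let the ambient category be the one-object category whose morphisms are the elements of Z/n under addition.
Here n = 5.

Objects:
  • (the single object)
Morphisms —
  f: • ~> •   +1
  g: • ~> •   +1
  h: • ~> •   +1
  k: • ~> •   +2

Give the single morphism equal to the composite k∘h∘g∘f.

Answer: +0

Derivation:
  0 +1≡1 +1≡2 +1≡3 +2≡0  (mod 5)
⟦path⟧: +0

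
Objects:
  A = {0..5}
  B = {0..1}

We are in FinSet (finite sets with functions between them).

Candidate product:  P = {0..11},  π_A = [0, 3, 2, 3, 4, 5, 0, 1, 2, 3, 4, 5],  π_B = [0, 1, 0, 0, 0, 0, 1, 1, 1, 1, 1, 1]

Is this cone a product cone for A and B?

|A|·|B| = 6·2 = 12;  |P| = 12
Check the pairing map k ↦ (π_A(k), π_B(k)):
  0 -> (0,0)
  1 -> (3,1)
  2 -> (2,0)
  3 -> (3,0)
  4 -> (4,0)
  5 -> (5,0)
  6 -> (0,1)
  7 -> (1,1)
  8 -> (2,1)
  9 -> (3,1)  ✗ repeats pair of k=1
  10 -> (4,1)
  11 -> (5,1)
distinct pairs in image: 11 / 12 needed
  → (3,1) hit at k=1 and k=9

Answer: NOT A VALID PRODUCT — duplicate pair at indices 9,1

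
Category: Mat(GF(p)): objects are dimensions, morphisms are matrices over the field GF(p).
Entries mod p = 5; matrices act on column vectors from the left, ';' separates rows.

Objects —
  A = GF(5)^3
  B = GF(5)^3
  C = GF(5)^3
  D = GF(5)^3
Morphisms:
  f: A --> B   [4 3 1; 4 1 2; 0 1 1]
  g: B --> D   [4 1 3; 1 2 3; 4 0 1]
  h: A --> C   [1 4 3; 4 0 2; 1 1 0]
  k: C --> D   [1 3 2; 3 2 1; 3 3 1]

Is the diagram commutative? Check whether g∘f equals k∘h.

Along f;g (path 1):
  e0=⟨1,0,0⟩ f-->⟨4,4,0⟩ g-->⟨0,2,1⟩
  e1=⟨0,1,0⟩ f-->⟨3,1,1⟩ g-->⟨1,3,3⟩
  e2=⟨0,0,1⟩ f-->⟨1,2,1⟩ g-->⟨4,3,0⟩
  ⟦path⟧₁ = [0 1 4; 2 3 3; 1 3 0]
Along h;k (path 2):
  e0=⟨1,0,0⟩ h-->⟨1,4,1⟩ k-->⟨0,2,1⟩
  e1=⟨0,1,0⟩ h-->⟨4,0,1⟩ k-->⟨1,3,3⟩
  e2=⟨0,0,1⟩ h-->⟨3,2,0⟩ k-->⟨4,3,0⟩
  ⟦path⟧₂ = [0 1 4; 2 3 3; 1 3 0]
Equal? equal; square commutes

Answer: COMMUTES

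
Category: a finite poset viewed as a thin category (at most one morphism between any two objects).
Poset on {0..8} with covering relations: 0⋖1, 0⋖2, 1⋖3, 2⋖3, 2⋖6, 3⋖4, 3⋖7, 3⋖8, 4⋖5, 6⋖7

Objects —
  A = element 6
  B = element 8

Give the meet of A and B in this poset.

Common predecessors of 6,8: {0,2}
  0 <= 2
  2 <= 2
glb = 2

Answer: A∧B = 2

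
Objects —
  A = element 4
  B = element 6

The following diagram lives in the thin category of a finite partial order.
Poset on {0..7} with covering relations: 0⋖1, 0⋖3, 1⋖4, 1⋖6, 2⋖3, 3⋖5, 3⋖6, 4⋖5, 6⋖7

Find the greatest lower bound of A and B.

Answer: A∧B = 1

Work:
{x : x⊑A ∧ x⊑B} = {0,1}  (A=4, B=6)
  0 ⊑ 1
  1 ⊑ 1
glb = 1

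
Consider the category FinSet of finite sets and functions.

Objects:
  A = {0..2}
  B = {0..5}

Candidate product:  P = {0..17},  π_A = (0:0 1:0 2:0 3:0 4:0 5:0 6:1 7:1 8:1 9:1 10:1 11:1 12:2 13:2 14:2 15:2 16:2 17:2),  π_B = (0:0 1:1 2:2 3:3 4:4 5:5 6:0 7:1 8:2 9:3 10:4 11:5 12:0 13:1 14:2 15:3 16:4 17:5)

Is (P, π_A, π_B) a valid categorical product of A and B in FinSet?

Answer: VALID PRODUCT

Work:
|A|·|B| = 3·6 = 18;  |P| = 18
Check the pairing map k ↦ (π_A(k), π_B(k)):
  0 : (0,0)
  1 : (0,1)
  2 : (0,2)
  3 : (0,3)
  4 : (0,4)
  5 : (0,5)
  6 : (1,0)
  7 : (1,1)
  8 : (1,2)
  9 : (1,3)
  10 : (1,4)
  11 : (1,5)
  12 : (2,0)
  13 : (2,1)
  14 : (2,2)
  15 : (2,3)
  16 : (2,4)
  17 : (2,5)
distinct pairs in image: 18 / 18 needed
  → bijection onto A×B; projections well-typed.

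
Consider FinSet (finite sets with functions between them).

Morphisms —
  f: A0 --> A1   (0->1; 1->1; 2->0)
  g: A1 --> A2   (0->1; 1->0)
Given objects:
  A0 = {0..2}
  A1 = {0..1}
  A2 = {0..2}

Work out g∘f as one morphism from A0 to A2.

Answer: (0->0; 1->0; 2->1)

Work:
  0 f-->1 g-->0
  1 f-->1 g-->0
  2 f-->0 g-->1
result: (0->0; 1->0; 2->1)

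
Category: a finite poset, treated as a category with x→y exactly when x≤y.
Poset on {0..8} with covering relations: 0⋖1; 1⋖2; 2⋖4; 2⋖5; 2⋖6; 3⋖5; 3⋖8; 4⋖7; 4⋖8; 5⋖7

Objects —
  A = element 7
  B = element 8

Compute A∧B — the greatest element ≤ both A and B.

Common predecessors of 7,8: {0,1,2,3,4}
  maximal lower bounds 3 and 4 are incomparable: neither 3<=4 nor 4<=3
→ no greatest lower bound exists

Answer: NO MEET EXISTS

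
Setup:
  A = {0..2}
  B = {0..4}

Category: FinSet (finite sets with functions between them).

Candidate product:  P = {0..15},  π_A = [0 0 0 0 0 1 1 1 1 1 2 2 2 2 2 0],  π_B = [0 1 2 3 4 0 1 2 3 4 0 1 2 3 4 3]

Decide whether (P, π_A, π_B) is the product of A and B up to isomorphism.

Answer: NOT A VALID PRODUCT — |P|=16 ≠ |A|·|B|=15

Derivation:
|A|·|B| = 3·5 = 15;  |P| = 16
  → cardinalities differ; no bijection possible.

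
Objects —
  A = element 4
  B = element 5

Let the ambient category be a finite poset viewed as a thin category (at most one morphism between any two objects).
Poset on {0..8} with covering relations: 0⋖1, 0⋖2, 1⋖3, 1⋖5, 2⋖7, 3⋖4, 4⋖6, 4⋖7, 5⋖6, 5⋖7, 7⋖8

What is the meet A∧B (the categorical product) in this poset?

{x : x<=A ∧ x<=B} = {0,1}  (A=4, B=5)
  0 <= 1
  1 <= 1
glb = 1

Answer: A∧B = 1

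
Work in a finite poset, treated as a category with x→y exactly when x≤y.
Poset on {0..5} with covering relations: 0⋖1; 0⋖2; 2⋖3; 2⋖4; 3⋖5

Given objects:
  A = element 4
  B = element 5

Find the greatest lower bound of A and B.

Common predecessors of 4,5: {0,2}
  0 <= 2
  2 <= 2
glb = 2

Answer: A∧B = 2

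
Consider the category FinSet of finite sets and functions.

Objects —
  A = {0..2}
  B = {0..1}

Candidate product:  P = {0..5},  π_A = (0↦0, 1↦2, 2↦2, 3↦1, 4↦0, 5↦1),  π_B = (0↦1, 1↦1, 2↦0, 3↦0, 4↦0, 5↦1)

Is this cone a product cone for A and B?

|A|·|B| = 3·2 = 6;  |P| = 6
Check the pairing map k ↦ (π_A(k), π_B(k)):
  0 ↦ (0,1)
  1 ↦ (2,1)
  2 ↦ (2,0)
  3 ↦ (1,0)
  4 ↦ (0,0)
  5 ↦ (1,1)
distinct pairs in image: 6 / 6 needed
  → bijection onto A×B; projections well-typed.

Answer: VALID PRODUCT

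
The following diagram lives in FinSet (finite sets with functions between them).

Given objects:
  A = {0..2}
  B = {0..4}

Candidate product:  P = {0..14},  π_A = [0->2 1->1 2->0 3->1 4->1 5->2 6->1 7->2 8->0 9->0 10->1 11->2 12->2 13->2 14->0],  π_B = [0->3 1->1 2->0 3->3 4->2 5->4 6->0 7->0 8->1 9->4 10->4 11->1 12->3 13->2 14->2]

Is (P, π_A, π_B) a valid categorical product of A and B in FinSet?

Answer: NOT A VALID PRODUCT — duplicate pair at indices 0,12

Derivation:
|A|·|B| = 3·5 = 15;  |P| = 15
Check the pairing map k ↦ (π_A(k), π_B(k)):
  0 -> (2,3)
  1 -> (1,1)
  2 -> (0,0)
  3 -> (1,3)
  4 -> (1,2)
  5 -> (2,4)
  6 -> (1,0)
  7 -> (2,0)
  8 -> (0,1)
  9 -> (0,4)
  10 -> (1,4)
  11 -> (2,1)
  12 -> (2,3)  ✗ repeats pair of k=0
  13 -> (2,2)
  14 -> (0,2)
distinct pairs in image: 14 / 15 needed
  → (2,3) hit at k=0 and k=12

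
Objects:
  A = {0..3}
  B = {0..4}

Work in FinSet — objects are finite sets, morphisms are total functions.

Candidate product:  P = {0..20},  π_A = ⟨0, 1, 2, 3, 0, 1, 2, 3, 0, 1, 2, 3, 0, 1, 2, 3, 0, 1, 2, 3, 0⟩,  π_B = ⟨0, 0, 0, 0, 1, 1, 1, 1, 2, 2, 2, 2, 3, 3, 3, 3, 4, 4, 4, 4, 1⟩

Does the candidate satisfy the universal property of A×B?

|A|·|B| = 4·5 = 20;  |P| = 21
  → cardinalities differ; no bijection possible.

Answer: NOT A VALID PRODUCT — |P|=21 ≠ |A|·|B|=20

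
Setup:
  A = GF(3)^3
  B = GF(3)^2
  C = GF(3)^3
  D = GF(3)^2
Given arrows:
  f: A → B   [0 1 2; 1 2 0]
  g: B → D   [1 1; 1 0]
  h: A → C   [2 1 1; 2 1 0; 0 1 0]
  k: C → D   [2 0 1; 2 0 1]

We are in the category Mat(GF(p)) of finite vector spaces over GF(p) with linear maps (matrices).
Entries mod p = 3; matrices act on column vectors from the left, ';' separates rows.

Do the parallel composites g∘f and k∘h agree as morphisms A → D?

Answer: DOES NOT COMMUTE

Work:
Path 1 = f;g:
  e0=⟨1,0,0⟩ f→⟨0,1⟩ g→⟨1,0⟩
  e1=⟨0,1,0⟩ f→⟨1,2⟩ g→⟨0,1⟩
  e2=⟨0,0,1⟩ f→⟨2,0⟩ g→⟨2,2⟩
  ⟦path⟧₁ = [1 0 2; 0 1 2]
Path 2 = h;k:
  e0=⟨1,0,0⟩ h→⟨2,2,0⟩ k→⟨1,1⟩
  e1=⟨0,1,0⟩ h→⟨1,1,1⟩ k→⟨0,0⟩
  e2=⟨0,0,1⟩ h→⟨1,0,0⟩ k→⟨2,2⟩
  ⟦path⟧₂ = [1 0 2; 1 0 2]
Equal? NO — does not commute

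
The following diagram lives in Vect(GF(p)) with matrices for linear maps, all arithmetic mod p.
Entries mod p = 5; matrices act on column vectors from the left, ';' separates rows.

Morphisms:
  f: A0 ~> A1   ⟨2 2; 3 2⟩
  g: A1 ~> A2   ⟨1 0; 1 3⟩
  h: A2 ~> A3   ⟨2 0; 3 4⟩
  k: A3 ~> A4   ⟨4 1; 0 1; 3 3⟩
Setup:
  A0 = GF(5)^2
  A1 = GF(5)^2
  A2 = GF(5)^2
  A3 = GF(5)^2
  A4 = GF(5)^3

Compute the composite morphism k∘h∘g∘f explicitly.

Answer: ⟨1 4; 0 3; 2 1⟩

Derivation:
  e0=(1,0) f~>(2,3) g~>(2,1) h~>(4,0) k~>(1,0,2)
  e1=(0,1) f~>(2,2) g~>(2,3) h~>(4,3) k~>(4,3,1)
result: ⟨1 4; 0 3; 2 1⟩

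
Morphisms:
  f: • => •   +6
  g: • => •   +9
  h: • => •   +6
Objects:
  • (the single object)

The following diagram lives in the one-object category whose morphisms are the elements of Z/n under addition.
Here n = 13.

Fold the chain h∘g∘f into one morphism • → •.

Answer: +8

Derivation:
  0 +6≡6 +9≡2 +6≡8  (mod 13)
⟦path⟧: +8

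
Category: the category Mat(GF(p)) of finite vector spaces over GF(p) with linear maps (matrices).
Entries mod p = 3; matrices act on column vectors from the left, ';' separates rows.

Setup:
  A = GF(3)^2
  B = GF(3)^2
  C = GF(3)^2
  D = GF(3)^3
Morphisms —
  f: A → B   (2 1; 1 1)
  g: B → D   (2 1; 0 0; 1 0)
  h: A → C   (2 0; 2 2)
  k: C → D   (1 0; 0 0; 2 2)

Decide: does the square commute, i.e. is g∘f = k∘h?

Answer: COMMUTES

Work:
Path 1 = f;g:
  e0=⟨1,0⟩ f→⟨2,1⟩ g→⟨2,0,2⟩
  e1=⟨0,1⟩ f→⟨1,1⟩ g→⟨0,0,1⟩
  result₁ = (2 0; 0 0; 2 1)
Path 2 = h;k:
  e0=⟨1,0⟩ h→⟨2,2⟩ k→⟨2,0,2⟩
  e1=⟨0,1⟩ h→⟨0,2⟩ k→⟨0,0,1⟩
  result₂ = (2 0; 0 0; 2 1)
Equal? same morphism ✓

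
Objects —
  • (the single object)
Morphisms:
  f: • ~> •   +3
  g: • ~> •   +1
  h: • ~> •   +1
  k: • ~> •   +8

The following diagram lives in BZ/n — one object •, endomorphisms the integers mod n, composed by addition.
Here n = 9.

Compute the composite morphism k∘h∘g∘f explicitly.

Answer: +4

Trace:
  0 +3≡3 +1≡4 +1≡5 +8≡4  (mod 9)
result: +4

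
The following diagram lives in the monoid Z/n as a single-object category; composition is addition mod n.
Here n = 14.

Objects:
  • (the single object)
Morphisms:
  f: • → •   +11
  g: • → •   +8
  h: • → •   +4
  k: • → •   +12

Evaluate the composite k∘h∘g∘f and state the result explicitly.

Answer: +7

Trace:
  0 +11≡11 +8≡5 +4≡9 +12≡7  (mod 14)
composite: +7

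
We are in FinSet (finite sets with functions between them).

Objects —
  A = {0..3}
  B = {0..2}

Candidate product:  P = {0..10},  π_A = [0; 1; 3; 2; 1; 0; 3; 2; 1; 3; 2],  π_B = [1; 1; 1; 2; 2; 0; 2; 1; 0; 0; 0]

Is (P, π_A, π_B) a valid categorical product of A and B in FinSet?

Answer: NOT A VALID PRODUCT — |P|=11 ≠ |A|·|B|=12

Work:
|A|·|B| = 4·3 = 12;  |P| = 11
  → cardinalities differ; no bijection possible.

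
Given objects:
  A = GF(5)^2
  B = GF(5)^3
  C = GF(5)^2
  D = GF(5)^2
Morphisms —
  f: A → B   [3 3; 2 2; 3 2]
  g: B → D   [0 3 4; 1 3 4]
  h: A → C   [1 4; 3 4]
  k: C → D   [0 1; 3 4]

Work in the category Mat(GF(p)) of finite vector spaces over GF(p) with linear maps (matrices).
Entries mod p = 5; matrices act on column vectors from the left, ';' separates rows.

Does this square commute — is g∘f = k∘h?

Along f;g (path 1):
  e0=(1,0) f→(3,2,3) g→(3,1)
  e1=(0,1) f→(3,2,2) g→(4,2)
  ⟦path⟧₁ = [3 4; 1 2]
Along h;k (path 2):
  e0=(1,0) h→(1,3) k→(3,0)
  e1=(0,1) h→(4,4) k→(4,3)
  ⟦path⟧₂ = [3 4; 0 3]
Equal? NO — does not commute

Answer: DOES NOT COMMUTE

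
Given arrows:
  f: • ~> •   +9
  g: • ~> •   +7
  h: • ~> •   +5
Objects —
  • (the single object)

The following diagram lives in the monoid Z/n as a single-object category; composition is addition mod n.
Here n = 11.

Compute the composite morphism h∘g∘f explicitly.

  0 +9≡9 +7≡5 +5≡10  (mod 11)
⟦path⟧: +10

Answer: +10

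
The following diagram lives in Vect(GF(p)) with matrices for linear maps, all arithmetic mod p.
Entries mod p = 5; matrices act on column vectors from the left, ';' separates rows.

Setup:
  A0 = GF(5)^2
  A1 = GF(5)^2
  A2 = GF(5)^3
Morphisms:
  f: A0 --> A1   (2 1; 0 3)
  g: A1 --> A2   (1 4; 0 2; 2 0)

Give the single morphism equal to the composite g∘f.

  e0=(1,0) f-->(2,0) g-->(2,0,4)
  e1=(0,1) f-->(1,3) g-->(3,1,2)
result: (2 3; 0 1; 4 2)

Answer: (2 3; 0 1; 4 2)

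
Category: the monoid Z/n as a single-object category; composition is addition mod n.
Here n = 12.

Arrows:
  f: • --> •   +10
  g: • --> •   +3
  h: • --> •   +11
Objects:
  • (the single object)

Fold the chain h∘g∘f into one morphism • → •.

  0 +10≡10 +3≡1 +11≡0  (mod 12)
composite: +0

Answer: +0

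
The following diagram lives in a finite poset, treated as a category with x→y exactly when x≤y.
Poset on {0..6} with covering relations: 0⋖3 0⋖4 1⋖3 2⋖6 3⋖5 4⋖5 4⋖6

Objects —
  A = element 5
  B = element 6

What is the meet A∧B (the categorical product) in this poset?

Lower bounds of A=5 and B=6: {0,4}
  0 <= 4
  4 <= 4
glb = 4

Answer: A∧B = 4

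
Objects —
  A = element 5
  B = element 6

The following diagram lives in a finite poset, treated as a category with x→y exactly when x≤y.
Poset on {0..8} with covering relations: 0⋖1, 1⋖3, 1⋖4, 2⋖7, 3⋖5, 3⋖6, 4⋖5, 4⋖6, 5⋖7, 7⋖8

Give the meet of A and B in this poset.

Answer: NO MEET EXISTS

Work:
Lower bounds of A=5 and B=6: {0,1,3,4}
  maximal lower bounds 3 and 4 are incomparable: neither 3<=4 nor 4<=3
→ no greatest lower bound exists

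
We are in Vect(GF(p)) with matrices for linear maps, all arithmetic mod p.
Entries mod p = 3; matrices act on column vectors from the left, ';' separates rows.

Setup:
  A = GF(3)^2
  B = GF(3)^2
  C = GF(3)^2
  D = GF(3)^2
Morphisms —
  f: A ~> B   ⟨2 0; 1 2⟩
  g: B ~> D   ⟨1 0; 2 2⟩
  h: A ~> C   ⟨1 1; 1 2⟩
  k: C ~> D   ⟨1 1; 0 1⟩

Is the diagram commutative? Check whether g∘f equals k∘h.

Path 1 = f;g:
  e0=⟨1,0⟩ f~>⟨2,1⟩ g~>⟨2,0⟩
  e1=⟨0,1⟩ f~>⟨0,2⟩ g~>⟨0,1⟩
  composite₁ = ⟨2 0; 0 1⟩
Path 2 = h;k:
  e0=⟨1,0⟩ h~>⟨1,1⟩ k~>⟨2,1⟩
  e1=⟨0,1⟩ h~>⟨1,2⟩ k~>⟨0,2⟩
  composite₂ = ⟨2 0; 1 2⟩
Equal? distinct morphisms ✗

Answer: DOES NOT COMMUTE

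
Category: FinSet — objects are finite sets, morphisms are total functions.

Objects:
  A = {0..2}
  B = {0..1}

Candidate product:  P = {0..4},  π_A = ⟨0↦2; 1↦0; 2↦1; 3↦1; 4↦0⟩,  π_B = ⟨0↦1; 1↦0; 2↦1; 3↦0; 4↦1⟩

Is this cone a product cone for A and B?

Answer: NOT A VALID PRODUCT — |P|=5 ≠ |A|·|B|=6

Trace:
|A|·|B| = 3·2 = 6;  |P| = 5
  → cardinalities differ; no bijection possible.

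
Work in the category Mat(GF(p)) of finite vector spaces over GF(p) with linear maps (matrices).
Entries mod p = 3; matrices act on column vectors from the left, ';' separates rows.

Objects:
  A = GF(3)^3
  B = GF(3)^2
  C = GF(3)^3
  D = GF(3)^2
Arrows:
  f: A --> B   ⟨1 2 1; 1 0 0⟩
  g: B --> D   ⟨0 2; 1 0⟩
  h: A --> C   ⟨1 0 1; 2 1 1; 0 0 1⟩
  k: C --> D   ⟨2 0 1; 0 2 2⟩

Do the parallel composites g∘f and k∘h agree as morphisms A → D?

Answer: COMMUTES

Work:
1) trace f;g:
  e0=[1,0,0] f-->[1,1] g-->[2,1]
  e1=[0,1,0] f-->[2,0] g-->[0,2]
  e2=[0,0,1] f-->[1,0] g-->[0,1]
  result₁ = ⟨2 0 0; 1 2 1⟩
2) trace h;k:
  e0=[1,0,0] h-->[1,2,0] k-->[2,1]
  e1=[0,1,0] h-->[0,1,0] k-->[0,2]
  e2=[0,0,1] h-->[1,1,1] k-->[0,1]
  result₂ = ⟨2 0 0; 1 2 1⟩
Equal? same morphism ✓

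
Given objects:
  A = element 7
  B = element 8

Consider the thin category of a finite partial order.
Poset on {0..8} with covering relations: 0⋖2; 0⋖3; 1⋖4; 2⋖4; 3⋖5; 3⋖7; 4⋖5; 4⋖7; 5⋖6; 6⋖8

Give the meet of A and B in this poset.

Lower bounds of A=7 and B=8: {0,1,2,3,4}
  maximal lower bounds 3 and 4 are incomparable: neither 3<=4 nor 4<=3
→ no greatest lower bound exists

Answer: NO MEET EXISTS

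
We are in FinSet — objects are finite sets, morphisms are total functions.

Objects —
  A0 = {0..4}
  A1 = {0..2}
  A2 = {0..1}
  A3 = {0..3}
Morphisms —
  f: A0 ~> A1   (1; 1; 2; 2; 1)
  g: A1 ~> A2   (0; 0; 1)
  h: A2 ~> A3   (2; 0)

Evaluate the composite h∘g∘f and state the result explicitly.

  0 f~>1 g~>0 h~>2
  1 f~>1 g~>0 h~>2
  2 f~>2 g~>1 h~>0
  3 f~>2 g~>1 h~>0
  4 f~>1 g~>0 h~>2
composite: (2; 2; 0; 0; 2)

Answer: (2; 2; 0; 0; 2)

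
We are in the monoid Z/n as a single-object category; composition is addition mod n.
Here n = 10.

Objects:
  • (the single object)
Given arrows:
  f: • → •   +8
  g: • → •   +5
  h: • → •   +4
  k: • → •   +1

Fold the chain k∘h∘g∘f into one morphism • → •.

  0 +8≡8 +5≡3 +4≡7 +1≡8  (mod 10)
⟦path⟧: +8

Answer: +8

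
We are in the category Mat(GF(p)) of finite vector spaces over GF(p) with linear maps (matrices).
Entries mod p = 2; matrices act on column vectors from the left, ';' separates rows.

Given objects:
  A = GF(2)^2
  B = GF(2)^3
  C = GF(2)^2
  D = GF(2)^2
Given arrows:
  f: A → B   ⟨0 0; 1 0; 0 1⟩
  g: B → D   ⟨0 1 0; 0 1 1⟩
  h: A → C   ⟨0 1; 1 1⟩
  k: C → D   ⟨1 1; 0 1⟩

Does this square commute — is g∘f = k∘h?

Path 1 = f;g:
  e0=(1,0) f→(0,1,0) g→(1,1)
  e1=(0,1) f→(0,0,1) g→(0,1)
  result₁ = ⟨1 0; 1 1⟩
Path 2 = h;k:
  e0=(1,0) h→(0,1) k→(1,1)
  e1=(0,1) h→(1,1) k→(0,1)
  result₂ = ⟨1 0; 1 1⟩
Equal? equal; square commutes

Answer: COMMUTES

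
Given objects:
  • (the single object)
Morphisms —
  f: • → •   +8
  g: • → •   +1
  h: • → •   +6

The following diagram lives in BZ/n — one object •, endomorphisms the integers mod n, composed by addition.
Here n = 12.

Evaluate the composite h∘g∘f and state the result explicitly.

  0 +8≡8 +1≡9 +6≡3  (mod 12)
⟦path⟧: +3

Answer: +3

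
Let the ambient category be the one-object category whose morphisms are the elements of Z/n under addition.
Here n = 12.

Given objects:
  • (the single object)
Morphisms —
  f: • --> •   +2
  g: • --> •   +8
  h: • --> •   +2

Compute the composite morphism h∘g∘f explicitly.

  0 +2≡2 +8≡10 +2≡0  (mod 12)
result: +0

Answer: +0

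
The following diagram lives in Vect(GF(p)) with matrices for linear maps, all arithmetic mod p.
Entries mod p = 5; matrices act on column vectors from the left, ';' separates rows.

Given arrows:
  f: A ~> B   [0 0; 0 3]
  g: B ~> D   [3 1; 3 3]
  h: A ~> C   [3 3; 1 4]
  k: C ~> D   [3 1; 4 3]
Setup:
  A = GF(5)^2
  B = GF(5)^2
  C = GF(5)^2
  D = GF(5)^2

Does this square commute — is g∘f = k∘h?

Path 1 = f;g:
  e0=[1,0] f~>[0,0] g~>[0,0]
  e1=[0,1] f~>[0,3] g~>[3,4]
  ⟦path⟧₁ = [0 3; 0 4]
Path 2 = h;k:
  e0=[1,0] h~>[3,1] k~>[0,0]
  e1=[0,1] h~>[3,4] k~>[3,4]
  ⟦path⟧₂ = [0 3; 0 4]
Equal? equal; square commutes

Answer: COMMUTES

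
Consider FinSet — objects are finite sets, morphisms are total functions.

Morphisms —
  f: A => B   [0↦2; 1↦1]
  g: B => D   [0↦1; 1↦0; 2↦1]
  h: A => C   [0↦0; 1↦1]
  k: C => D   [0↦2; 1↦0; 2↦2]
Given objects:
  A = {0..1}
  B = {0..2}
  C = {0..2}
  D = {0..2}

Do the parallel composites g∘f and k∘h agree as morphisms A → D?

Answer: DOES NOT COMMUTE

Derivation:
Path 1 = f;g:
  0 f=>2 g=>1
  1 f=>1 g=>0
  ⟦path⟧₁ = [0↦1; 1↦0]
Path 2 = h;k:
  0 h=>0 k=>2
  1 h=>1 k=>0
  ⟦path⟧₂ = [0↦2; 1↦0]
Equal? distinct morphisms ✗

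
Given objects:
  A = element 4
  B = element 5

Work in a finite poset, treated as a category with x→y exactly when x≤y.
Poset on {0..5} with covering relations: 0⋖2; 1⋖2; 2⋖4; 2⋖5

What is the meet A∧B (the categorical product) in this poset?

Common predecessors of 4,5: {0,1,2}
  0 <= 2
  1 <= 2
  2 <= 2
glb = 2

Answer: A∧B = 2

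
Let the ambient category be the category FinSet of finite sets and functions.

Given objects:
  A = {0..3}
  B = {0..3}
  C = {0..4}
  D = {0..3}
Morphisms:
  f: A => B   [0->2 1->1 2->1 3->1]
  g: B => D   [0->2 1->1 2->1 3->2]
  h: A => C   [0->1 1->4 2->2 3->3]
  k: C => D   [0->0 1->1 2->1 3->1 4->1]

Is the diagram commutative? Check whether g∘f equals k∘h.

1) trace f;g:
  0 f=>2 g=>1
  1 f=>1 g=>1
  2 f=>1 g=>1
  3 f=>1 g=>1
  composite₁ = [0->1 1->1 2->1 3->1]
2) trace h;k:
  0 h=>1 k=>1
  1 h=>4 k=>1
  2 h=>2 k=>1
  3 h=>3 k=>1
  composite₂ = [0->1 1->1 2->1 3->1]
Equal? YES — commutes

Answer: COMMUTES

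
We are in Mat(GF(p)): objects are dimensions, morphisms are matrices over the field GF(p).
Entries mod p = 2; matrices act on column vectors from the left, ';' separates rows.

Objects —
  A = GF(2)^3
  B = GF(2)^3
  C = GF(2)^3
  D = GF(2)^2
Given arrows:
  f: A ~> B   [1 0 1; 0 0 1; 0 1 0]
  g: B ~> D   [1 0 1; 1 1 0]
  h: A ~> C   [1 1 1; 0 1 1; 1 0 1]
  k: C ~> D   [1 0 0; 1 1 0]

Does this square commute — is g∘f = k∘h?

Answer: COMMUTES

Trace:
1) trace f;g:
  e0=⟨1,0,0⟩ f~>⟨1,0,0⟩ g~>⟨1,1⟩
  e1=⟨0,1,0⟩ f~>⟨0,0,1⟩ g~>⟨1,0⟩
  e2=⟨0,0,1⟩ f~>⟨1,1,0⟩ g~>⟨1,0⟩
  result₁ = [1 1 1; 1 0 0]
2) trace h;k:
  e0=⟨1,0,0⟩ h~>⟨1,0,1⟩ k~>⟨1,1⟩
  e1=⟨0,1,0⟩ h~>⟨1,1,0⟩ k~>⟨1,0⟩
  e2=⟨0,0,1⟩ h~>⟨1,1,1⟩ k~>⟨1,0⟩
  result₂ = [1 1 1; 1 0 0]
Equal? same morphism ✓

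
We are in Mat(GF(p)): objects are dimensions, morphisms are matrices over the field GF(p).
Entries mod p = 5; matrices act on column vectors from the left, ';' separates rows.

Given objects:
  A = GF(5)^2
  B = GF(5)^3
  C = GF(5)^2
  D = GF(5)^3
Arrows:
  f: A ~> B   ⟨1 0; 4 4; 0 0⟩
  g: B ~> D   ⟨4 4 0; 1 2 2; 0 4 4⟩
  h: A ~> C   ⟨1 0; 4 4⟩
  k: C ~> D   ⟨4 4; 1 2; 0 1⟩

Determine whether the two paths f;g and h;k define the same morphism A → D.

Along f;g (path 1):
  e0=[1,0] f~>[1,4,0] g~>[0,4,1]
  e1=[0,1] f~>[0,4,0] g~>[1,3,1]
  composite₁ = ⟨0 1; 4 3; 1 1⟩
Along h;k (path 2):
  e0=[1,0] h~>[1,4] k~>[0,4,4]
  e1=[0,1] h~>[0,4] k~>[1,3,4]
  composite₂ = ⟨0 1; 4 3; 4 4⟩
Equal? distinct morphisms ✗

Answer: DOES NOT COMMUTE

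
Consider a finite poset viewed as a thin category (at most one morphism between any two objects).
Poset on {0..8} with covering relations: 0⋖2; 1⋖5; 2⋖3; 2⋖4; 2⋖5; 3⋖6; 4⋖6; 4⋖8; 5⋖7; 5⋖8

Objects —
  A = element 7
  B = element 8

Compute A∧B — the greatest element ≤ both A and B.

Common predecessors of 7,8: {0,1,2,5}
  0 ≤ 5
  1 ≤ 5
  2 ≤ 5
  5 ≤ 5
glb = 5

Answer: A∧B = 5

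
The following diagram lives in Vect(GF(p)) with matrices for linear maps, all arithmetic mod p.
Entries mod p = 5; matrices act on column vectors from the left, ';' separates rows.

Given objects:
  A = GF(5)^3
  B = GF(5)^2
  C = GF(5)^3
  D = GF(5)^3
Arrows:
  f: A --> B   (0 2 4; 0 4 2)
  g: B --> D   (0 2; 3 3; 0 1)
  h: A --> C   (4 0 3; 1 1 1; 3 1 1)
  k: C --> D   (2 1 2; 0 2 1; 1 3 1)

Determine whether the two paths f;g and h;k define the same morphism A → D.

Along f;g (path 1):
  e0=[1,0,0] f-->[0,0] g-->[0,0,0]
  e1=[0,1,0] f-->[2,4] g-->[3,3,4]
  e2=[0,0,1] f-->[4,2] g-->[4,3,2]
  ⟦path⟧₁ = (0 3 4; 0 3 3; 0 4 2)
Along h;k (path 2):
  e0=[1,0,0] h-->[4,1,3] k-->[0,0,0]
  e1=[0,1,0] h-->[0,1,1] k-->[3,3,4]
  e2=[0,0,1] h-->[3,1,1] k-->[4,3,2]
  ⟦path⟧₂ = (0 3 4; 0 3 3; 0 4 2)
Equal? same morphism ✓

Answer: COMMUTES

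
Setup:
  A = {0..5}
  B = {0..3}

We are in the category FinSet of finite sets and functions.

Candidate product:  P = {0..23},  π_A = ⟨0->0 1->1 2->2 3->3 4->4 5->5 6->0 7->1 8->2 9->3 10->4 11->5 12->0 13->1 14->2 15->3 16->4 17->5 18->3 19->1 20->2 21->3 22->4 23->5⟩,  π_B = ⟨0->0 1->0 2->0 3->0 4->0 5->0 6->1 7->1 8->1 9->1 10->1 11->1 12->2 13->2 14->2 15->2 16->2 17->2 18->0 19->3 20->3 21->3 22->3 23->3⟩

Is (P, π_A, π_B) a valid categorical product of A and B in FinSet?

|A|·|B| = 6·4 = 24;  |P| = 24
Check the pairing map k ↦ (π_A(k), π_B(k)):
  0 -> (0,0)
  1 -> (1,0)
  2 -> (2,0)
  3 -> (3,0)
  4 -> (4,0)
  5 -> (5,0)
  6 -> (0,1)
  7 -> (1,1)
  8 -> (2,1)
  9 -> (3,1)
  10 -> (4,1)
  11 -> (5,1)
  12 -> (0,2)
  13 -> (1,2)
  14 -> (2,2)
  15 -> (3,2)
  16 -> (4,2)
  17 -> (5,2)
  18 -> (3,0)  ✗ repeats pair of k=3
  19 -> (1,3)
  20 -> (2,3)
  21 -> (3,3)
  22 -> (4,3)
  23 -> (5,3)
distinct pairs in image: 23 / 24 needed
  → (3,0) hit at k=3 and k=18

Answer: NOT A VALID PRODUCT — duplicate pair at indices 3,18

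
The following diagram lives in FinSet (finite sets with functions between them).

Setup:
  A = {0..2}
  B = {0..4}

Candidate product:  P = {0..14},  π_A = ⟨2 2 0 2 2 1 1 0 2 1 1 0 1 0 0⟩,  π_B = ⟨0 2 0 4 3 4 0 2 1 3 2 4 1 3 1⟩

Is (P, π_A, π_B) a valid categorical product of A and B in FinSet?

|A|·|B| = 3·5 = 15;  |P| = 15
Check the pairing map k ↦ (π_A(k), π_B(k)):
  0 ↦ (2,0)
  1 ↦ (2,2)
  2 ↦ (0,0)
  3 ↦ (2,4)
  4 ↦ (2,3)
  5 ↦ (1,4)
  6 ↦ (1,0)
  7 ↦ (0,2)
  8 ↦ (2,1)
  9 ↦ (1,3)
  10 ↦ (1,2)
  11 ↦ (0,4)
  12 ↦ (1,1)
  13 ↦ (0,3)
  14 ↦ (0,1)
distinct pairs in image: 15 / 15 needed
  → bijection onto A×B; projections well-typed.

Answer: VALID PRODUCT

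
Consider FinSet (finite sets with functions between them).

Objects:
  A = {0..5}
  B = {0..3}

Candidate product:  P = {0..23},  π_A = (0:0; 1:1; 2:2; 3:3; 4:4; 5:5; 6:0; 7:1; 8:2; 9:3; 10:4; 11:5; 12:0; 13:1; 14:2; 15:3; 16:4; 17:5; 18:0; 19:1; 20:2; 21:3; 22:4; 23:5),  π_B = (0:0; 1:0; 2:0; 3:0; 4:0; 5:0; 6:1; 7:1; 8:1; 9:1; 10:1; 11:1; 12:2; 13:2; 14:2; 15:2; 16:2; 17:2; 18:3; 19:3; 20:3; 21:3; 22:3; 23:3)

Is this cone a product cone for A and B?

|A|·|B| = 6·4 = 24;  |P| = 24
Check the pairing map k ↦ (π_A(k), π_B(k)):
  0 : (0,0)
  1 : (1,0)
  2 : (2,0)
  3 : (3,0)
  4 : (4,0)
  5 : (5,0)
  6 : (0,1)
  7 : (1,1)
  8 : (2,1)
  9 : (3,1)
  10 : (4,1)
  11 : (5,1)
  12 : (0,2)
  13 : (1,2)
  14 : (2,2)
  15 : (3,2)
  16 : (4,2)
  17 : (5,2)
  18 : (0,3)
  19 : (1,3)
  20 : (2,3)
  21 : (3,3)
  22 : (4,3)
  23 : (5,3)
distinct pairs in image: 24 / 24 needed
  → bijection onto A×B; projections well-typed.

Answer: VALID PRODUCT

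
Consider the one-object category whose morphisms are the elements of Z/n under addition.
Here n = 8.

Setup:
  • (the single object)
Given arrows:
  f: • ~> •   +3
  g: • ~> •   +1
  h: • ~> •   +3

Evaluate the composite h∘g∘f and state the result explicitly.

  0 +3≡3 +1≡4 +3≡7  (mod 8)
result: +7

Answer: +7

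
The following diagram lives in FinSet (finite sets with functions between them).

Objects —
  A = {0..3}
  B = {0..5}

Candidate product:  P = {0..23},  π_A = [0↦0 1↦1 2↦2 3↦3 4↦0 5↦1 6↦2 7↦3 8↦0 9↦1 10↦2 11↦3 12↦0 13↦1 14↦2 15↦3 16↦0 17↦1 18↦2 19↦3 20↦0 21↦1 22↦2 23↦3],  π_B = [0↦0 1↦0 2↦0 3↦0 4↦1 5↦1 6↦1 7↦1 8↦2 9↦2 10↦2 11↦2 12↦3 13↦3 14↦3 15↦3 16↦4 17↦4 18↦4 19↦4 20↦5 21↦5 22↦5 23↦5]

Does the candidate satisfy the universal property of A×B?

|A|·|B| = 4·6 = 24;  |P| = 24
Check the pairing map k ↦ (π_A(k), π_B(k)):
  0 ↦ (0,0)
  1 ↦ (1,0)
  2 ↦ (2,0)
  3 ↦ (3,0)
  4 ↦ (0,1)
  5 ↦ (1,1)
  6 ↦ (2,1)
  7 ↦ (3,1)
  8 ↦ (0,2)
  9 ↦ (1,2)
  10 ↦ (2,2)
  11 ↦ (3,2)
  12 ↦ (0,3)
  13 ↦ (1,3)
  14 ↦ (2,3)
  15 ↦ (3,3)
  16 ↦ (0,4)
  17 ↦ (1,4)
  18 ↦ (2,4)
  19 ↦ (3,4)
  20 ↦ (0,5)
  21 ↦ (1,5)
  22 ↦ (2,5)
  23 ↦ (3,5)
distinct pairs in image: 24 / 24 needed
  → bijection onto A×B; projections well-typed.

Answer: VALID PRODUCT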